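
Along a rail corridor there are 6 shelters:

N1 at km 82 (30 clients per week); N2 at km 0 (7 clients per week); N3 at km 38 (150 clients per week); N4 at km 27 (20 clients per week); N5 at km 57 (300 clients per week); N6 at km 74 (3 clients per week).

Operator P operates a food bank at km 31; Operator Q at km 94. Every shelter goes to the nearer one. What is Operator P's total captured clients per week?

477

The indifferent point is the midpoint (31+94)/2 = 62.5; shelters left of it (closer to Operator P at 31) go to Operator P, those right go to Operator Q.
  N2 at 0 (w=7) → Operator P
  N4 at 27 (w=20) → Operator P
  N3 at 38 (w=150) → Operator P
  N5 at 57 (w=300) → Operator P
  N6 at 74 (w=3) → Operator Q
  N1 at 82 (w=30) → Operator Q
Operator P captures 477; Operator Q captures 33.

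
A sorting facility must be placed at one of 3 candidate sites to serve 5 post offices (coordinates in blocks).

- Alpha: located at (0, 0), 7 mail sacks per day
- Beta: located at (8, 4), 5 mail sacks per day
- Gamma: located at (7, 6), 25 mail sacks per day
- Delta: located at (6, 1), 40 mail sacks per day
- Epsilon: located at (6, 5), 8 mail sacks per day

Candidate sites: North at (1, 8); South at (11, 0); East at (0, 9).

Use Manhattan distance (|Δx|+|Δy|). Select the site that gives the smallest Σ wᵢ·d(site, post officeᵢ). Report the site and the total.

South, total 682 blocks

Total weighted distance at each candidate:
  North (1, 8): total = 862
  South (11, 0): total = 682
  East (0, 9): total = 1018
Minimum is at South with total 682 blocks.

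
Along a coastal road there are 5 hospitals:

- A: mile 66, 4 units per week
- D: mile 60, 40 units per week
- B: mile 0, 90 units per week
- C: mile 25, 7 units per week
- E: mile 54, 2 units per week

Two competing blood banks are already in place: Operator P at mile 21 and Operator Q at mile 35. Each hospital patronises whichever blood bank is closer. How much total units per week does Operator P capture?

97

The indifferent point is the midpoint (21+35)/2 = 28; hospitals left of it (closer to Operator P at 21) go to Operator P, those right go to Operator Q.
  B at 0 (w=90) → Operator P
  C at 25 (w=7) → Operator P
  E at 54 (w=2) → Operator Q
  D at 60 (w=40) → Operator Q
  A at 66 (w=4) → Operator Q
Operator P captures 97; Operator Q captures 46.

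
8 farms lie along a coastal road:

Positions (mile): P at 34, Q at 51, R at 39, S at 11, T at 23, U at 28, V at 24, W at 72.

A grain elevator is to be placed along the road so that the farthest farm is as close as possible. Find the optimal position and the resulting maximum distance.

The 1-center on a line is the midpoint of the two extreme points: leftmost at 11, rightmost at 72.
Optimal location = (11 + 72)/2 = 41.5; maximum distance = (72 − 11)/2 = 30.5.

location 41.5, max distance 30.5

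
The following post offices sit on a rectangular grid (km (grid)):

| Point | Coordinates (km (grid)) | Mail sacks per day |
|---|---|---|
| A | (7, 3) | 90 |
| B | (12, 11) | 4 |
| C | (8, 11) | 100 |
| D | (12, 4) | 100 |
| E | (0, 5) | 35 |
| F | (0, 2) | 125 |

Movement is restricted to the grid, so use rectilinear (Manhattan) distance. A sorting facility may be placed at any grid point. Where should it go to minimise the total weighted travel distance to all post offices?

(7, 4)

Manhattan distance separates: Σwᵢ(|x−xᵢ|+|y−yᵢ|) = Σwᵢ|x−xᵢ| + Σwᵢ|y−yᵢ|, so x and y are optimised independently as 1-D weighted medians.
Total weight W = 454; half = 227.
x-coordinate, sorted with cumulative weight:
  x=0 (E, w=35) cum 35
  x=0 (F, w=125) cum 160
  x=7 (A, w=90) cum 250  ← median
  x=8 (C, w=100) cum 350
  x=12 (B, w=4) cum 354
  x=12 (D, w=100) cum 454
⇒ x* = 7
y-coordinate, sorted with cumulative weight:
  y=2 (F, w=125) cum 125
  y=3 (A, w=90) cum 215
  y=4 (D, w=100) cum 315  ← median
  y=5 (E, w=35) cum 350
  y=11 (B, w=4) cum 354
  y=11 (C, w=100) cum 454
⇒ y* = 4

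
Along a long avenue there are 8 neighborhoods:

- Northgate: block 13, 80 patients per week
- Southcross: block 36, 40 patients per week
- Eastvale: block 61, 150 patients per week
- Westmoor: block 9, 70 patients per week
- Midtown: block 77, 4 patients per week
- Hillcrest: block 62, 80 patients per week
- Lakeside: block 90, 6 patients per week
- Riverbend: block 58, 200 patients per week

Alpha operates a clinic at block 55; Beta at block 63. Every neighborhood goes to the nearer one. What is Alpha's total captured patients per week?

The indifferent point is the midpoint (55+63)/2 = 59; neighborhoods left of it (closer to Alpha at 55) go to Alpha, those right go to Beta.
  Westmoor at 9 (w=70) → Alpha
  Northgate at 13 (w=80) → Alpha
  Southcross at 36 (w=40) → Alpha
  Riverbend at 58 (w=200) → Alpha
  Eastvale at 61 (w=150) → Beta
  Hillcrest at 62 (w=80) → Beta
  Midtown at 77 (w=4) → Beta
  Lakeside at 90 (w=6) → Beta
Alpha captures 390; Beta captures 240.

390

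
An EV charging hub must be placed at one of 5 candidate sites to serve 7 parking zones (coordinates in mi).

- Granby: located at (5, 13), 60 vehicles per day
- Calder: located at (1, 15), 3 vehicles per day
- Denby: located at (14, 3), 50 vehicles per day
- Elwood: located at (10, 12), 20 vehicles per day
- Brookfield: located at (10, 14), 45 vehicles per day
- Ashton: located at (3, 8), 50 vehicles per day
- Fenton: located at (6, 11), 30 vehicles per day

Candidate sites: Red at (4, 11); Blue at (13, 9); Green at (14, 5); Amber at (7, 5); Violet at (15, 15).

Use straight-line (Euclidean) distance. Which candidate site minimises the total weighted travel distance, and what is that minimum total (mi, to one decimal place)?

Red, total 1431.1 mi

Total weighted distance at each candidate:
  Red (4, 11): total = 1431.1
  Blue (13, 9): total = 1949.2
  Green (14, 5): total = 2346.2
  Amber (7, 5): total = 1905.5
  Violet (15, 15): total = 2592.1
Minimum is at Red with total 1431.1 mi.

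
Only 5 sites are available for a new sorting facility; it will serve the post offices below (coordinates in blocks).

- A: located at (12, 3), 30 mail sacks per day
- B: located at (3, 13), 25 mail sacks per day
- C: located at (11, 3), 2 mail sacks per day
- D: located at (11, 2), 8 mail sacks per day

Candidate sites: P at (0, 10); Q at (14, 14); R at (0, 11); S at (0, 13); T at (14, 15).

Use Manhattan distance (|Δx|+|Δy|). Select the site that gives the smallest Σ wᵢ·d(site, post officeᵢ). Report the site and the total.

Total weighted distance at each candidate:
  P (0, 10): total = 908
  Q (14, 14): total = 838
  R (0, 11): total = 923
  S (0, 13): total = 953
  T (14, 15): total = 903
Minimum is at Q with total 838 blocks.

Q, total 838 blocks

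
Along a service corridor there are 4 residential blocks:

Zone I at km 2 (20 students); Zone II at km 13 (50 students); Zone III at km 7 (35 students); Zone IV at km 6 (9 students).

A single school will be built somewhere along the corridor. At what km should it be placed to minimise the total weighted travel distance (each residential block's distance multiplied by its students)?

x = 7

For a sum of weighted absolute distances on a line, the optimum is the weighted median (not the mean). Total weight W = 114; half-weight = 57.
Sort by position and accumulate weight:
  km 2 (Zone I, w=20) → cum 20
  km 6 (Zone IV, w=9) → cum 29
  km 7 (Zone III, w=35) → cum 64  ≥ 57 → median here
  km 13 (Zone II, w=50) → cum 114
Optimal location: km 7.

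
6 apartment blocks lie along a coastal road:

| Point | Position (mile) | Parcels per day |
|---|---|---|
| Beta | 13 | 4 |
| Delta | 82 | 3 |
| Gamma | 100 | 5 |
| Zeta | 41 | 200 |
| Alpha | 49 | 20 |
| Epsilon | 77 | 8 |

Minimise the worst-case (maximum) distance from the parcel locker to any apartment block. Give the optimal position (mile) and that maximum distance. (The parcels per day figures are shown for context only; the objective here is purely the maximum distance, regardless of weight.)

location 56.5, max distance 43.5

The 1-center on a line is the midpoint of the two extreme points: leftmost at 13, rightmost at 100.
Optimal location = (13 + 100)/2 = 56.5; maximum distance = (100 − 13)/2 = 43.5.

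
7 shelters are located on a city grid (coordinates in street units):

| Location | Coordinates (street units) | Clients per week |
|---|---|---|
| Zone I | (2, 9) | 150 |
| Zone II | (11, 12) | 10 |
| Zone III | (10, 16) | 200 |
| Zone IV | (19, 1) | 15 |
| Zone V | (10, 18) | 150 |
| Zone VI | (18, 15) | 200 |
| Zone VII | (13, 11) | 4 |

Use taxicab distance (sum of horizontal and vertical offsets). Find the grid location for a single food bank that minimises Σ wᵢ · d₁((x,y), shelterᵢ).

Manhattan distance separates: Σwᵢ(|x−xᵢ|+|y−yᵢ|) = Σwᵢ|x−xᵢ| + Σwᵢ|y−yᵢ|, so x and y are optimised independently as 1-D weighted medians.
Total weight W = 729; half = 364.5.
x-coordinate, sorted with cumulative weight:
  x=2 (Zone I, w=150) cum 150
  x=10 (Zone III, w=200) cum 350
  x=10 (Zone V, w=150) cum 500  ← median
  x=11 (Zone II, w=10) cum 510
  x=13 (Zone VII, w=4) cum 514
  x=18 (Zone VI, w=200) cum 714
  x=19 (Zone IV, w=15) cum 729
⇒ x* = 10
y-coordinate, sorted with cumulative weight:
  y=1 (Zone IV, w=15) cum 15
  y=9 (Zone I, w=150) cum 165
  y=11 (Zone VII, w=4) cum 169
  y=12 (Zone II, w=10) cum 179
  y=15 (Zone VI, w=200) cum 379  ← median
  y=16 (Zone III, w=200) cum 579
  y=18 (Zone V, w=150) cum 729
⇒ y* = 15

(10, 15)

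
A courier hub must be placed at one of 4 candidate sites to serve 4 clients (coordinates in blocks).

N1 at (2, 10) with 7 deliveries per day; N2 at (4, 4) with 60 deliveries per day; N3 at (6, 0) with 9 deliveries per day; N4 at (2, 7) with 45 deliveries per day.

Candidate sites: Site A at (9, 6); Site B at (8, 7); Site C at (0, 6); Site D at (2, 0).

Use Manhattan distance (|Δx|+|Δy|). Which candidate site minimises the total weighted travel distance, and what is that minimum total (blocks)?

Site C, total 645 blocks

Total weighted distance at each candidate:
  Site A (9, 6): total = 938
  Site B (8, 7): total = 834
  Site C (0, 6): total = 645
  Site D (2, 0): total = 781
Minimum is at Site C with total 645 blocks.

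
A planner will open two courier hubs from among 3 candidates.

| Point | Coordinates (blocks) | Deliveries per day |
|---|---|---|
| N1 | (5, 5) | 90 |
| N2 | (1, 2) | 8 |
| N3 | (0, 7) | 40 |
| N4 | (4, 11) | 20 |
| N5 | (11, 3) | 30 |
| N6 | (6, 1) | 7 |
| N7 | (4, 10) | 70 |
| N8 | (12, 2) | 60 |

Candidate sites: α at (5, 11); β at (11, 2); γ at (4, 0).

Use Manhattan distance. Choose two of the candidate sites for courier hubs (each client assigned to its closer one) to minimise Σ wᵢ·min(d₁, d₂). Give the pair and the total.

Evaluate every pair (each demand assigned to the nearer of the two):
  {α, β}: total = 1272
  {α, γ}: total = 2021
  {β, γ}: total = 2051
Best pair: {α, β} with total 1272.

{α, β}, total 1272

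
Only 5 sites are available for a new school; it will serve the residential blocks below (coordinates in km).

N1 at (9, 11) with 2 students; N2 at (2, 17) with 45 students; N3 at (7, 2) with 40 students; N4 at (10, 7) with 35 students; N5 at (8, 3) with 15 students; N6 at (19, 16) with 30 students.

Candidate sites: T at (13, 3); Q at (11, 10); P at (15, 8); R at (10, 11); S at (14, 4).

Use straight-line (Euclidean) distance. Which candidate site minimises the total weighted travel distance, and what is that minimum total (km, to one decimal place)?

Total weighted distance at each candidate:
  T (13, 3): total = 1741.9
  Q (11, 10): total = 1400.2
  P (15, 8): total = 1700.8
  R (10, 11): total = 1404.0
  S (14, 4): total = 1760.8
Minimum is at Q with total 1400.2 km.

Q, total 1400.2 km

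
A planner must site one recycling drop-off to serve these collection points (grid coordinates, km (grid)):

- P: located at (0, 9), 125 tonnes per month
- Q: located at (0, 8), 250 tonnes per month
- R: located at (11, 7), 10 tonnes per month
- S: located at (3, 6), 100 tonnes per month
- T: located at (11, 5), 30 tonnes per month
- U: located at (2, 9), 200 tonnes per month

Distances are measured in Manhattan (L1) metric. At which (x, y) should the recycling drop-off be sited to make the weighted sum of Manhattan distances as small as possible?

(0, 8)

Manhattan distance separates: Σwᵢ(|x−xᵢ|+|y−yᵢ|) = Σwᵢ|x−xᵢ| + Σwᵢ|y−yᵢ|, so x and y are optimised independently as 1-D weighted medians.
Total weight W = 715; half = 357.5.
x-coordinate, sorted with cumulative weight:
  x=0 (P, w=125) cum 125
  x=0 (Q, w=250) cum 375  ← median
  x=2 (U, w=200) cum 575
  x=3 (S, w=100) cum 675
  x=11 (R, w=10) cum 685
  x=11 (T, w=30) cum 715
⇒ x* = 0
y-coordinate, sorted with cumulative weight:
  y=5 (T, w=30) cum 30
  y=6 (S, w=100) cum 130
  y=7 (R, w=10) cum 140
  y=8 (Q, w=250) cum 390  ← median
  y=9 (P, w=125) cum 515
  y=9 (U, w=200) cum 715
⇒ y* = 8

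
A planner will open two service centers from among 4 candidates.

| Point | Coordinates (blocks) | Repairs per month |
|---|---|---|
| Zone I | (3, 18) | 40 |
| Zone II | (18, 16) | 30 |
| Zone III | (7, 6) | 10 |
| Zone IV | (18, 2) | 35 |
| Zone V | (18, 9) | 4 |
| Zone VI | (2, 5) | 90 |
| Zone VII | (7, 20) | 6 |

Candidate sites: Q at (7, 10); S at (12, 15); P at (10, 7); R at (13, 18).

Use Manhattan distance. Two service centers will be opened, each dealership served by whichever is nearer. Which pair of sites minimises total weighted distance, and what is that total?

{P, R}, total 2093

Evaluate every pair (each demand assigned to the nearer of the two):
  {P, R}: total = 2093
  {S, P}: total = 2185
  {Q, R}: total = 2311
  {Q, S}: total = 2403
  {Q, P}: total = 2485
  {S, R}: total = 3311
Best pair: {P, R} with total 2093.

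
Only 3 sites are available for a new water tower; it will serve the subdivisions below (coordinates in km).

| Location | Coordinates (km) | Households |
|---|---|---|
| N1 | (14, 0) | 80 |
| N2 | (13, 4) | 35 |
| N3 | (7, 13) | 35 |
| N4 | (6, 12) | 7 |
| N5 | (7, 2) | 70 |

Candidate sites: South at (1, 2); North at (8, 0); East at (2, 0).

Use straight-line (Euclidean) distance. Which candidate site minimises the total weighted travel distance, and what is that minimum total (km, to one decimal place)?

Total weighted distance at each candidate:
  South (1, 2): total = 2414.8
  North (8, 0): total = 1402.1
  East (2, 0): total = 2322.7
Minimum is at North with total 1402.1 km.

North, total 1402.1 km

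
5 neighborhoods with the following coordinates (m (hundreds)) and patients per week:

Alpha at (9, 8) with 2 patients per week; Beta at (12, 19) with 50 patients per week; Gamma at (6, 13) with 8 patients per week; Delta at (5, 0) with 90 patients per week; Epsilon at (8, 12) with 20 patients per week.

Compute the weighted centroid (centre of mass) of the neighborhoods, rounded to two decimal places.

The minimiser of Σwᵢ‖p−pᵢ‖² is the weighted centroid p* = (Σwᵢpᵢ)/(Σwᵢ).
Σwᵢ = 170.
Σwᵢxᵢ = 2·9 + 50·12 + 8·6 + 90·5 + 20·8 = 1276.
Σwᵢyᵢ = 2·8 + 50·19 + 8·13 + 90·0 + 20·12 = 1310.
x* = 1276/170 = 7.51, y* = 1310/170 = 7.71.

(7.51, 7.71)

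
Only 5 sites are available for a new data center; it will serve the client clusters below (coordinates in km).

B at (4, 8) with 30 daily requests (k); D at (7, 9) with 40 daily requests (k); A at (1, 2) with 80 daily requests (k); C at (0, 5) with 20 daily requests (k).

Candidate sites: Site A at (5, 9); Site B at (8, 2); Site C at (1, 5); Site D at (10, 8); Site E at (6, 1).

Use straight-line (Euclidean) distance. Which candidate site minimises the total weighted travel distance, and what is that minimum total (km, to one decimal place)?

Site C, total 675.7 km

Total weighted distance at each candidate:
  Site A (5, 9): total = 895.5
  Site B (8, 2): total = 1230.1
  Site C (1, 5): total = 675.7
  Site D (10, 8): total = 1380.6
  Site E (6, 1): total = 1093.0
Minimum is at Site C with total 675.7 km.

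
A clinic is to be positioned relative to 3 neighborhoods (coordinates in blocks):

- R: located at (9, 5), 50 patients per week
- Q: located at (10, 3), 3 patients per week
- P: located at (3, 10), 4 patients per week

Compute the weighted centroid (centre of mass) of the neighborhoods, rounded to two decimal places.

The minimiser of Σwᵢ‖p−pᵢ‖² is the weighted centroid p* = (Σwᵢpᵢ)/(Σwᵢ).
Σwᵢ = 57.
Σwᵢxᵢ = 50·9 + 3·10 + 4·3 = 492.
Σwᵢyᵢ = 50·5 + 3·3 + 4·10 = 299.
x* = 492/57 = 8.63, y* = 299/57 = 5.25.

(8.63, 5.25)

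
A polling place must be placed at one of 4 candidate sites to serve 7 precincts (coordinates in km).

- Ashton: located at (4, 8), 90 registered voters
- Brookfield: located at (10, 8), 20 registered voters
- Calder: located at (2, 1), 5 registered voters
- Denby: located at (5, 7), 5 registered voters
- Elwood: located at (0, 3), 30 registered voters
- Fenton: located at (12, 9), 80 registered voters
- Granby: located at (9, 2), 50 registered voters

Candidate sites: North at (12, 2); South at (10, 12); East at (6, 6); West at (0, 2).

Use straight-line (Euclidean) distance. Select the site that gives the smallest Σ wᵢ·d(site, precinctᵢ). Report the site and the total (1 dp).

Total weighted distance at each candidate:
  North (12, 2): total = 2191.0
  South (10, 12): total = 2026.9
  East (6, 6): total = 1371.0
  West (0, 2): total = 2520.2
Minimum is at East with total 1371.0 km.

East, total 1371.0 km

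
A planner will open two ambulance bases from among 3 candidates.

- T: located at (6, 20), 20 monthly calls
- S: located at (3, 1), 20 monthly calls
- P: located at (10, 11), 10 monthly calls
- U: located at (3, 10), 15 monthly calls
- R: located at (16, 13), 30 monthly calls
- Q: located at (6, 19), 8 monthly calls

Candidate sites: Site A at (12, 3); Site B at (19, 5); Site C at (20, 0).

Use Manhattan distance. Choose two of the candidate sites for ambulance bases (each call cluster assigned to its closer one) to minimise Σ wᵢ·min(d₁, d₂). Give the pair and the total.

{Site A, Site B}, total 1526

Evaluate every pair (each demand assigned to the nearer of the two):
  {Site A, Site B}: total = 1526
  {Site A, Site C}: total = 1616
  {Site B, Site C}: total = 1931
Best pair: {Site A, Site B} with total 1526.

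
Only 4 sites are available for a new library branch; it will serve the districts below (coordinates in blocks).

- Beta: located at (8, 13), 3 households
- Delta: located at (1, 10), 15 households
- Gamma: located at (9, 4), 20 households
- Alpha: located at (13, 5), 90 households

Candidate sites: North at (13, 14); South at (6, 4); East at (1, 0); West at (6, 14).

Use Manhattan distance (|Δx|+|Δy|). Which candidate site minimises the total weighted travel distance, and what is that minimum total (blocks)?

Total weighted distance at each candidate:
  North (13, 14): total = 1348
  South (6, 4): total = 978
  East (1, 0): total = 1980
  West (6, 14): total = 1844
Minimum is at South with total 978 blocks.

South, total 978 blocks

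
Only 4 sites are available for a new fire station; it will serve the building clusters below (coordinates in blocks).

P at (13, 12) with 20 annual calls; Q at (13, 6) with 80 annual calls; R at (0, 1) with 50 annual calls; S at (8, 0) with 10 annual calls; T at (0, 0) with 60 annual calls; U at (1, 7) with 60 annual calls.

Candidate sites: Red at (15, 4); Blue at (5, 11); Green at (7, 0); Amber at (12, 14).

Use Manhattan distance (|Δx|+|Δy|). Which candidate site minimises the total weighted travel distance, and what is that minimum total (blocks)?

Green, total 2930 blocks

Total weighted distance at each candidate:
  Red (15, 4): total = 3690
  Blue (5, 11): total = 3550
  Green (7, 0): total = 2930
  Amber (12, 14): total = 4850
Minimum is at Green with total 2930 blocks.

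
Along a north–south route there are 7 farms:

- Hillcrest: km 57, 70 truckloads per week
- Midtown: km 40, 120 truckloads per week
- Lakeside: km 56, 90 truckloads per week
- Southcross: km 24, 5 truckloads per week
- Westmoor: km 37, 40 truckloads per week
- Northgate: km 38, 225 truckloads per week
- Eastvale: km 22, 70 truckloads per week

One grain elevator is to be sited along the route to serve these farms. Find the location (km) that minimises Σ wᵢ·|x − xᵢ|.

For a sum of weighted absolute distances on a line, the optimum is the weighted median (not the mean). Total weight W = 620; half-weight = 310.
Sort by position and accumulate weight:
  km 22 (Eastvale, w=70) → cum 70
  km 24 (Southcross, w=5) → cum 75
  km 37 (Westmoor, w=40) → cum 115
  km 38 (Northgate, w=225) → cum 340  ≥ 310 → median here
  km 40 (Midtown, w=120) → cum 460
  km 56 (Lakeside, w=90) → cum 550
  km 57 (Hillcrest, w=70) → cum 620
Optimal location: km 38.

x = 38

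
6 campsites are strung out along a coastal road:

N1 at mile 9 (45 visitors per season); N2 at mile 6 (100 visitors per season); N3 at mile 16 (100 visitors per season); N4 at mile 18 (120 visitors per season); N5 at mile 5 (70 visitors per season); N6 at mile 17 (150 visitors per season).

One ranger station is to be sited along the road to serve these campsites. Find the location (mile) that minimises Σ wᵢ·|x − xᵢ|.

For a sum of weighted absolute distances on a line, the optimum is the weighted median (not the mean). Total weight W = 585; half-weight = 292.5.
Sort by position and accumulate weight:
  mile 5 (N5, w=70) → cum 70
  mile 6 (N2, w=100) → cum 170
  mile 9 (N1, w=45) → cum 215
  mile 16 (N3, w=100) → cum 315  ≥ 292.5 → median here
  mile 17 (N6, w=150) → cum 465
  mile 18 (N4, w=120) → cum 585
Optimal location: mile 16.

x = 16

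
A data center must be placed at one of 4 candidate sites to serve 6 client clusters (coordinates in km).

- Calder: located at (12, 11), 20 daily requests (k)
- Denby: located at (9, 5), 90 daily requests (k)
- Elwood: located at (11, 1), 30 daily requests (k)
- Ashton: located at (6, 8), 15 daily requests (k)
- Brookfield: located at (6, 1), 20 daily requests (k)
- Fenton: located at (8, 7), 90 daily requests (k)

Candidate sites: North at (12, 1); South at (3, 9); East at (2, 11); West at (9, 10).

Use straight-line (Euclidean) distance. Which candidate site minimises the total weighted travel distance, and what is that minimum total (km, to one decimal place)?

Total weighted distance at each candidate:
  North (12, 1): total = 1587.3
  South (3, 9): total = 1875.8
  East (2, 11): total = 2372.8
  West (9, 10): total = 1318.3
Minimum is at West with total 1318.3 km.

West, total 1318.3 km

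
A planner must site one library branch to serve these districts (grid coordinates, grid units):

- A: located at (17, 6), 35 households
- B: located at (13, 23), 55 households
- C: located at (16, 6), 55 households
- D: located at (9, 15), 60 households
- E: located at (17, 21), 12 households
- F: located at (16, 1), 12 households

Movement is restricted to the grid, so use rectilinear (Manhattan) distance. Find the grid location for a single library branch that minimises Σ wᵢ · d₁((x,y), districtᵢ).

(13, 15)

Manhattan distance separates: Σwᵢ(|x−xᵢ|+|y−yᵢ|) = Σwᵢ|x−xᵢ| + Σwᵢ|y−yᵢ|, so x and y are optimised independently as 1-D weighted medians.
Total weight W = 229; half = 114.5.
x-coordinate, sorted with cumulative weight:
  x=9 (D, w=60) cum 60
  x=13 (B, w=55) cum 115  ← median
  x=16 (C, w=55) cum 170
  x=16 (F, w=12) cum 182
  x=17 (A, w=35) cum 217
  x=17 (E, w=12) cum 229
⇒ x* = 13
y-coordinate, sorted with cumulative weight:
  y=1 (F, w=12) cum 12
  y=6 (A, w=35) cum 47
  y=6 (C, w=55) cum 102
  y=15 (D, w=60) cum 162  ← median
  y=21 (E, w=12) cum 174
  y=23 (B, w=55) cum 229
⇒ y* = 15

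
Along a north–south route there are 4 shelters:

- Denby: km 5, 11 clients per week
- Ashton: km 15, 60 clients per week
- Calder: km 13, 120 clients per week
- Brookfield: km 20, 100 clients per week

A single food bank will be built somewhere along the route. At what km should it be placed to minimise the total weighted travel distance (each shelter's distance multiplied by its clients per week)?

x = 15

For a sum of weighted absolute distances on a line, the optimum is the weighted median (not the mean). Total weight W = 291; half-weight = 145.5.
Sort by position and accumulate weight:
  km 5 (Denby, w=11) → cum 11
  km 13 (Calder, w=120) → cum 131
  km 15 (Ashton, w=60) → cum 191  ≥ 145.5 → median here
  km 20 (Brookfield, w=100) → cum 291
Optimal location: km 15.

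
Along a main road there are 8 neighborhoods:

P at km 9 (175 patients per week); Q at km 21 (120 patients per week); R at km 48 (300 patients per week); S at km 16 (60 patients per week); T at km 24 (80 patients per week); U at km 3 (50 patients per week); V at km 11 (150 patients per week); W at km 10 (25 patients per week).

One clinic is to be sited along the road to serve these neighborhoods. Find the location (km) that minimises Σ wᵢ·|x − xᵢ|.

For a sum of weighted absolute distances on a line, the optimum is the weighted median (not the mean). Total weight W = 960; half-weight = 480.
Sort by position and accumulate weight:
  km 3 (U, w=50) → cum 50
  km 9 (P, w=175) → cum 225
  km 10 (W, w=25) → cum 250
  km 11 (V, w=150) → cum 400
  km 16 (S, w=60) → cum 460
  km 21 (Q, w=120) → cum 580  ≥ 480 → median here
  km 24 (T, w=80) → cum 660
  km 48 (R, w=300) → cum 960
Optimal location: km 21.

x = 21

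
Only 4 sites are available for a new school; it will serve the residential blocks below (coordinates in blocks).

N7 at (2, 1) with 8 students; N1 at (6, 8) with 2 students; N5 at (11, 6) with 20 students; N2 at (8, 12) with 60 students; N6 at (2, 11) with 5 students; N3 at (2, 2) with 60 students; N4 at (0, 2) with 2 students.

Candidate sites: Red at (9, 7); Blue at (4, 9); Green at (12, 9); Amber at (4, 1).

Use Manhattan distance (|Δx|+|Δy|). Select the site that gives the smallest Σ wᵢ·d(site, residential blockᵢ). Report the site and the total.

Total weighted distance at each candidate:
  Red (9, 7): total = 1335
  Blue (4, 9): total = 1288
  Green (12, 9): total = 1776
  Amber (4, 1): total = 1424
Minimum is at Blue with total 1288 blocks.

Blue, total 1288 blocks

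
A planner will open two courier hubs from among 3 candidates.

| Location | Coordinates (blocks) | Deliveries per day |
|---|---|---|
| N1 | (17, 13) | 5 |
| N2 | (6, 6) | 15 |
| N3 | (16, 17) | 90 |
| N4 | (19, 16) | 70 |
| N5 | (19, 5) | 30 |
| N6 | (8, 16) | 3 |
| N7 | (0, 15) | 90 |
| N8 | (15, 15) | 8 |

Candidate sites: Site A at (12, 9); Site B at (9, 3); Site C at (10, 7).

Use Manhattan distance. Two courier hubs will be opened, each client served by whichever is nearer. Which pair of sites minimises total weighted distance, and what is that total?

Evaluate every pair (each demand assigned to the nearer of the two):
  {Site A, Site C}: total = 4235
  {Site A, Site B}: total = 4250
  {Site B, Site C}: total = 4927
Best pair: {Site A, Site C} with total 4235.

{Site A, Site C}, total 4235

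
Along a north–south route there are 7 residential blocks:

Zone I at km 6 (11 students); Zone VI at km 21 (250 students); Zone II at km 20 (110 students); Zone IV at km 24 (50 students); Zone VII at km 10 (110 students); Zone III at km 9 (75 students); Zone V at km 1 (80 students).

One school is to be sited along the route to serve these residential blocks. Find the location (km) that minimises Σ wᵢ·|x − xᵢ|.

x = 20

For a sum of weighted absolute distances on a line, the optimum is the weighted median (not the mean). Total weight W = 686; half-weight = 343.
Sort by position and accumulate weight:
  km 1 (Zone V, w=80) → cum 80
  km 6 (Zone I, w=11) → cum 91
  km 9 (Zone III, w=75) → cum 166
  km 10 (Zone VII, w=110) → cum 276
  km 20 (Zone II, w=110) → cum 386  ≥ 343 → median here
  km 21 (Zone VI, w=250) → cum 636
  km 24 (Zone IV, w=50) → cum 686
Optimal location: km 20.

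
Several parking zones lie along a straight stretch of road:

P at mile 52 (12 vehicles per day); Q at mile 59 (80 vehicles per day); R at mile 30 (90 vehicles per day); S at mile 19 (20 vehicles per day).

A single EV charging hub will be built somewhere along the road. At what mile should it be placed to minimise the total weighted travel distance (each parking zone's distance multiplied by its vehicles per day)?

x = 30

For a sum of weighted absolute distances on a line, the optimum is the weighted median (not the mean). Total weight W = 202; half-weight = 101.
Sort by position and accumulate weight:
  mile 19 (S, w=20) → cum 20
  mile 30 (R, w=90) → cum 110  ≥ 101 → median here
  mile 52 (P, w=12) → cum 122
  mile 59 (Q, w=80) → cum 202
Optimal location: mile 30.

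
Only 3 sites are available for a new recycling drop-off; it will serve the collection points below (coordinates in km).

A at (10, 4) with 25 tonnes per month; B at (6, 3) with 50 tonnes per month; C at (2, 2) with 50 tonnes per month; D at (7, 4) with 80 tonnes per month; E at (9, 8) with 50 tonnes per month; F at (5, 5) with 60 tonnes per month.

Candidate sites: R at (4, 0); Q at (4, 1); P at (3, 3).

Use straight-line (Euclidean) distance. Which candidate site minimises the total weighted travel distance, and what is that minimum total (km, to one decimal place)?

P, total 1287.6 km

Total weighted distance at each candidate:
  R (4, 0): total = 1679.6
  Q (4, 1): total = 1437.8
  P (3, 3): total = 1287.6
Minimum is at P with total 1287.6 km.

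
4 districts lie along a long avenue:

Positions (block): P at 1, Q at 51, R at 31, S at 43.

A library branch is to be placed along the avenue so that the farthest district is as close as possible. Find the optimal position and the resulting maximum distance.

location 26, max distance 25

The 1-center on a line is the midpoint of the two extreme points: leftmost at 1, rightmost at 51.
Optimal location = (1 + 51)/2 = 26; maximum distance = (51 − 1)/2 = 25.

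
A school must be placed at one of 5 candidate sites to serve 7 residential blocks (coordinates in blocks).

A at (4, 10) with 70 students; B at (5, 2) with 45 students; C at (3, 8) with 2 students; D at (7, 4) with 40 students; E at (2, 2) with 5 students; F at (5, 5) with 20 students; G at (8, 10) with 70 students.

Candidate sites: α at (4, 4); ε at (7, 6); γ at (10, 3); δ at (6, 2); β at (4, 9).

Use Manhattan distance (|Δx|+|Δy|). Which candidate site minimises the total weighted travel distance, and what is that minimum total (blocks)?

β, total 1249 blocks

Total weighted distance at each candidate:
  α (4, 4): total = 1445
  ε (7, 6): total = 1307
  γ (10, 3): total = 2179
  δ (6, 2): total = 1683
  β (4, 9): total = 1249
Minimum is at β with total 1249 blocks.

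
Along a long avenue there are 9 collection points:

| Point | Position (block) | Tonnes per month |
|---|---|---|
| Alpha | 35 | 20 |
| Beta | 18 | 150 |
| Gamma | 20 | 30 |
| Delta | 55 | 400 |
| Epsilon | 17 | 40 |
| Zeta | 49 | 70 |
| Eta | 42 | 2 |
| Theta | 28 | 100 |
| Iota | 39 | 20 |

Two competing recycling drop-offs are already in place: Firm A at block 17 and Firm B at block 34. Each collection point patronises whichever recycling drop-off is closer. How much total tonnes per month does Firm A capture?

220

The indifferent point is the midpoint (17+34)/2 = 25.5; collection points left of it (closer to Firm A at 17) go to Firm A, those right go to Firm B.
  Epsilon at 17 (w=40) → Firm A
  Beta at 18 (w=150) → Firm A
  Gamma at 20 (w=30) → Firm A
  Theta at 28 (w=100) → Firm B
  Alpha at 35 (w=20) → Firm B
  Iota at 39 (w=20) → Firm B
  Eta at 42 (w=2) → Firm B
  Zeta at 49 (w=70) → Firm B
  Delta at 55 (w=400) → Firm B
Firm A captures 220; Firm B captures 612.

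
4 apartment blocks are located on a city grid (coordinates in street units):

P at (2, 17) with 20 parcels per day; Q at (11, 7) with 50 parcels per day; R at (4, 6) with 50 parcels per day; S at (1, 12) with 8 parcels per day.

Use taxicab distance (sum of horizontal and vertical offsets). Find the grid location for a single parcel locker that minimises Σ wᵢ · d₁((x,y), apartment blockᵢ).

Manhattan distance separates: Σwᵢ(|x−xᵢ|+|y−yᵢ|) = Σwᵢ|x−xᵢ| + Σwᵢ|y−yᵢ|, so x and y are optimised independently as 1-D weighted medians.
Total weight W = 128; half = 64.
x-coordinate, sorted with cumulative weight:
  x=1 (S, w=8) cum 8
  x=2 (P, w=20) cum 28
  x=4 (R, w=50) cum 78  ← median
  x=11 (Q, w=50) cum 128
⇒ x* = 4
y-coordinate, sorted with cumulative weight:
  y=6 (R, w=50) cum 50
  y=7 (Q, w=50) cum 100  ← median
  y=12 (S, w=8) cum 108
  y=17 (P, w=20) cum 128
⇒ y* = 7

(4, 7)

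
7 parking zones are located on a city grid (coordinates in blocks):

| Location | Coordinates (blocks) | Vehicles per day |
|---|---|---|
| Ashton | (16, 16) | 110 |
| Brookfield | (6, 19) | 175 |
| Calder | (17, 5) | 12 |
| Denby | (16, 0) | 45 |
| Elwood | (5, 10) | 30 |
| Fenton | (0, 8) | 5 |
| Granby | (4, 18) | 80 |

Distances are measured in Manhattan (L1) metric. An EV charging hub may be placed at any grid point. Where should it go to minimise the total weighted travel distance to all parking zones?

(6, 18)

Manhattan distance separates: Σwᵢ(|x−xᵢ|+|y−yᵢ|) = Σwᵢ|x−xᵢ| + Σwᵢ|y−yᵢ|, so x and y are optimised independently as 1-D weighted medians.
Total weight W = 457; half = 228.5.
x-coordinate, sorted with cumulative weight:
  x=0 (Fenton, w=5) cum 5
  x=4 (Granby, w=80) cum 85
  x=5 (Elwood, w=30) cum 115
  x=6 (Brookfield, w=175) cum 290  ← median
  x=16 (Ashton, w=110) cum 400
  x=16 (Denby, w=45) cum 445
  x=17 (Calder, w=12) cum 457
⇒ x* = 6
y-coordinate, sorted with cumulative weight:
  y=0 (Denby, w=45) cum 45
  y=5 (Calder, w=12) cum 57
  y=8 (Fenton, w=5) cum 62
  y=10 (Elwood, w=30) cum 92
  y=16 (Ashton, w=110) cum 202
  y=18 (Granby, w=80) cum 282  ← median
  y=19 (Brookfield, w=175) cum 457
⇒ y* = 18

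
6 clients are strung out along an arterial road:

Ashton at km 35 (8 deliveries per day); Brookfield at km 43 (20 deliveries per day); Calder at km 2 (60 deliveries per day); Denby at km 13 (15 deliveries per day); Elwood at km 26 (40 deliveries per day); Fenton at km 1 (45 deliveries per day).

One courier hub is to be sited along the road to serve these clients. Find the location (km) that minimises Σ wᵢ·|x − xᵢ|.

x = 2

For a sum of weighted absolute distances on a line, the optimum is the weighted median (not the mean). Total weight W = 188; half-weight = 94.
Sort by position and accumulate weight:
  km 1 (Fenton, w=45) → cum 45
  km 2 (Calder, w=60) → cum 105  ≥ 94 → median here
  km 13 (Denby, w=15) → cum 120
  km 26 (Elwood, w=40) → cum 160
  km 35 (Ashton, w=8) → cum 168
  km 43 (Brookfield, w=20) → cum 188
Optimal location: km 2.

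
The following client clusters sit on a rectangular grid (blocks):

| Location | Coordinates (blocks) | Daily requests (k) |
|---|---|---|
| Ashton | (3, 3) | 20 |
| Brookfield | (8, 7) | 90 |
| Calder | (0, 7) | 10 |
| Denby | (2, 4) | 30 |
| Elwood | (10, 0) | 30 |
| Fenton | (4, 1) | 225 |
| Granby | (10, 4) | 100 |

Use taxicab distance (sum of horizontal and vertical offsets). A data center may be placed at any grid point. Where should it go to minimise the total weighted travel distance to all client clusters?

(4, 1)

Manhattan distance separates: Σwᵢ(|x−xᵢ|+|y−yᵢ|) = Σwᵢ|x−xᵢ| + Σwᵢ|y−yᵢ|, so x and y are optimised independently as 1-D weighted medians.
Total weight W = 505; half = 252.5.
x-coordinate, sorted with cumulative weight:
  x=0 (Calder, w=10) cum 10
  x=2 (Denby, w=30) cum 40
  x=3 (Ashton, w=20) cum 60
  x=4 (Fenton, w=225) cum 285  ← median
  x=8 (Brookfield, w=90) cum 375
  x=10 (Elwood, w=30) cum 405
  x=10 (Granby, w=100) cum 505
⇒ x* = 4
y-coordinate, sorted with cumulative weight:
  y=0 (Elwood, w=30) cum 30
  y=1 (Fenton, w=225) cum 255  ← median
  y=3 (Ashton, w=20) cum 275
  y=4 (Denby, w=30) cum 305
  y=4 (Granby, w=100) cum 405
  y=7 (Brookfield, w=90) cum 495
  y=7 (Calder, w=10) cum 505
⇒ y* = 1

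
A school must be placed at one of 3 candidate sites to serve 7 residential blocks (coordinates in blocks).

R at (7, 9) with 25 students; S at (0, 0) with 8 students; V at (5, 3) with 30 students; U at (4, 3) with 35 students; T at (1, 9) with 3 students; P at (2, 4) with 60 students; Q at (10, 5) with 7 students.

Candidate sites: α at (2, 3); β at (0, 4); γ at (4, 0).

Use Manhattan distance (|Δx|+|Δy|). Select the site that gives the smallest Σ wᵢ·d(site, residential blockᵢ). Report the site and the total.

Total weighted distance at each candidate:
  α (2, 3): total = 626
  β (0, 4): total = 902
  γ (4, 0): total = 1030
Minimum is at α with total 626 blocks.

α, total 626 blocks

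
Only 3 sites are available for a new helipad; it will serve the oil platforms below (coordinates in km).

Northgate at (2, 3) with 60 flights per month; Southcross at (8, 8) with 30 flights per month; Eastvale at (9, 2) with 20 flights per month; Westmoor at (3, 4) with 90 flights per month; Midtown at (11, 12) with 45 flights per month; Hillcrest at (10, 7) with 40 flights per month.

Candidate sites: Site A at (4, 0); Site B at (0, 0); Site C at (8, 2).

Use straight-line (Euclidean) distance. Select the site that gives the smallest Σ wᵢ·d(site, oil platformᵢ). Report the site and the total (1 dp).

Total weighted distance at each candidate:
  Site A (4, 0): total = 1957.4
  Site B (0, 0): total = 2410.9
  Site C (8, 2): total = 1734.9
Minimum is at Site C with total 1734.9 km.

Site C, total 1734.9 km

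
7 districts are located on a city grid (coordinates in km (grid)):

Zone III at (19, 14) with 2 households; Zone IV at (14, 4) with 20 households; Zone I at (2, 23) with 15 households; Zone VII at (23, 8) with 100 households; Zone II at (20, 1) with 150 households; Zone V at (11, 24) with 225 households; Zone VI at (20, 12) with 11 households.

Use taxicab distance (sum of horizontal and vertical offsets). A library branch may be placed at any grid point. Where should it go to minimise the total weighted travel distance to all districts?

Manhattan distance separates: Σwᵢ(|x−xᵢ|+|y−yᵢ|) = Σwᵢ|x−xᵢ| + Σwᵢ|y−yᵢ|, so x and y are optimised independently as 1-D weighted medians.
Total weight W = 523; half = 261.5.
x-coordinate, sorted with cumulative weight:
  x=2 (Zone I, w=15) cum 15
  x=11 (Zone V, w=225) cum 240
  x=14 (Zone IV, w=20) cum 260
  x=19 (Zone III, w=2) cum 262  ← median
  x=20 (Zone II, w=150) cum 412
  x=20 (Zone VI, w=11) cum 423
  x=23 (Zone VII, w=100) cum 523
⇒ x* = 19
y-coordinate, sorted with cumulative weight:
  y=1 (Zone II, w=150) cum 150
  y=4 (Zone IV, w=20) cum 170
  y=8 (Zone VII, w=100) cum 270  ← median
  y=12 (Zone VI, w=11) cum 281
  y=14 (Zone III, w=2) cum 283
  y=23 (Zone I, w=15) cum 298
  y=24 (Zone V, w=225) cum 523
⇒ y* = 8

(19, 8)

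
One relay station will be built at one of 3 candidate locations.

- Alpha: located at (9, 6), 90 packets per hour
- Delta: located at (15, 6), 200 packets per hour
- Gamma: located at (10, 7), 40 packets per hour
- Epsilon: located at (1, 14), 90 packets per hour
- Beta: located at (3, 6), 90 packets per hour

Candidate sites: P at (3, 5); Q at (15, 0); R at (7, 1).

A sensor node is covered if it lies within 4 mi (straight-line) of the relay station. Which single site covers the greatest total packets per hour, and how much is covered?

Coverage radius r = 4 mi; a point is covered iff (Δx)²+(Δy)² ≤ 4² = 16.
  P (3, 5): covers {Beta} → 90
  Q (15, 0): covers {none} → 0
  R (7, 1): covers {none} → 0
Maximum coverage at P: 90 packets per hour.

P, covering 90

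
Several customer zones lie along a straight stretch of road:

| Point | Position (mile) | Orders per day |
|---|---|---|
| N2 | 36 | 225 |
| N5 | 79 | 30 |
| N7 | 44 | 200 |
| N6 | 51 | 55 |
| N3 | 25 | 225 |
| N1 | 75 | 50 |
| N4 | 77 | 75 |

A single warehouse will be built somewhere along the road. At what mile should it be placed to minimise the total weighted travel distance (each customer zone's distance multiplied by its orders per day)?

x = 36

For a sum of weighted absolute distances on a line, the optimum is the weighted median (not the mean). Total weight W = 860; half-weight = 430.
Sort by position and accumulate weight:
  mile 25 (N3, w=225) → cum 225
  mile 36 (N2, w=225) → cum 450  ≥ 430 → median here
  mile 44 (N7, w=200) → cum 650
  mile 51 (N6, w=55) → cum 705
  mile 75 (N1, w=50) → cum 755
  mile 77 (N4, w=75) → cum 830
  mile 79 (N5, w=30) → cum 860
Optimal location: mile 36.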